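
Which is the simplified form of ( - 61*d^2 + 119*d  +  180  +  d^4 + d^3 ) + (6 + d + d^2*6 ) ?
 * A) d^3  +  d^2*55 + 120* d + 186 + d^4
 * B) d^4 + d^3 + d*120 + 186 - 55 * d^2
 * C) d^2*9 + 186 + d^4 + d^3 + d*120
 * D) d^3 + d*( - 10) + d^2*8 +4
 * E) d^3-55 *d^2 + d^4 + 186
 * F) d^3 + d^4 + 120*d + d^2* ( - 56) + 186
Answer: B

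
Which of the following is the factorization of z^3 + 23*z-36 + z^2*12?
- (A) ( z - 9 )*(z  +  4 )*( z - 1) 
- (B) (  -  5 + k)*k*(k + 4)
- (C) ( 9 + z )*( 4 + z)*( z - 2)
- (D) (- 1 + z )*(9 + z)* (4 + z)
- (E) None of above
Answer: D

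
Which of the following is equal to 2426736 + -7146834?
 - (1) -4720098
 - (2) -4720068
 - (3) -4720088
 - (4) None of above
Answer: 1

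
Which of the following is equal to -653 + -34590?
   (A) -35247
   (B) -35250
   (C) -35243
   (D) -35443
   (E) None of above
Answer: C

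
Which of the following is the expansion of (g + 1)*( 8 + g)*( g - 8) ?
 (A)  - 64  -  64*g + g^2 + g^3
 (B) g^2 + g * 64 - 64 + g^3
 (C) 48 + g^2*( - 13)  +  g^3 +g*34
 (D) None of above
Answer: A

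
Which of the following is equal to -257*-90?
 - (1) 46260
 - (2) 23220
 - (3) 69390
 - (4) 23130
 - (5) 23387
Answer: 4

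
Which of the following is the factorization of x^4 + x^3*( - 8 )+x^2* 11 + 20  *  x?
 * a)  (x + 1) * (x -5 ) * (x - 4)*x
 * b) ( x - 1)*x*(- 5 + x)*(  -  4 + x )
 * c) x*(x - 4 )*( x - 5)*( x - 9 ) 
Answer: a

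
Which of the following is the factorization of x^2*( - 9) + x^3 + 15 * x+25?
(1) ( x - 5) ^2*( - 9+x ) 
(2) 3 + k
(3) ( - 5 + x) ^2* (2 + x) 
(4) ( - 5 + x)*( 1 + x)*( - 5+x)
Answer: 4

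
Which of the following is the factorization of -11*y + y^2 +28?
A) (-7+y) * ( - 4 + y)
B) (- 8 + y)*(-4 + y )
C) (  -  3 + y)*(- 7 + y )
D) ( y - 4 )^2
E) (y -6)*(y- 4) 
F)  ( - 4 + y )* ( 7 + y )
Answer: A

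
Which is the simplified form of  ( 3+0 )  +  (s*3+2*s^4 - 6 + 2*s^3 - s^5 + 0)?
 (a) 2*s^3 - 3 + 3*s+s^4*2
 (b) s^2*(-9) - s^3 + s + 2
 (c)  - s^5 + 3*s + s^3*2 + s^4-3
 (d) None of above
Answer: d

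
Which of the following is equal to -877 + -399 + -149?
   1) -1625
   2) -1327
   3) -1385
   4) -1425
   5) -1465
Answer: 4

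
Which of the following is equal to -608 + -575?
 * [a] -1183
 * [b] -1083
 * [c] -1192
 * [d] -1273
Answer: a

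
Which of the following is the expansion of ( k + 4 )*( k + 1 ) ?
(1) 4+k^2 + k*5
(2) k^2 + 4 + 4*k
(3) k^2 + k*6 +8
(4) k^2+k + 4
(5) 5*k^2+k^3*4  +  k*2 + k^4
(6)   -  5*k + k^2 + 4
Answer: 1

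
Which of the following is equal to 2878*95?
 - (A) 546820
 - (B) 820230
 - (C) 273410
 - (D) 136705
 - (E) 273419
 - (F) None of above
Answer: C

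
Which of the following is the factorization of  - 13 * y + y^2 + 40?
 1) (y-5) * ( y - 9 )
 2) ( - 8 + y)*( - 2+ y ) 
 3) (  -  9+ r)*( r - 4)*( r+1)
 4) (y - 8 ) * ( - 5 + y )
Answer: 4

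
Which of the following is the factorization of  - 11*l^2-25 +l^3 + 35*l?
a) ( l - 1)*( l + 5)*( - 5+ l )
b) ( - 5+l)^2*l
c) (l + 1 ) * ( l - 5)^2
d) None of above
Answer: d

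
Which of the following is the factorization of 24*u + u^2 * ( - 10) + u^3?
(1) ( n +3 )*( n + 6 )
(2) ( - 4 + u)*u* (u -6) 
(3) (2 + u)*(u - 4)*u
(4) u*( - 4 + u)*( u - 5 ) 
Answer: 2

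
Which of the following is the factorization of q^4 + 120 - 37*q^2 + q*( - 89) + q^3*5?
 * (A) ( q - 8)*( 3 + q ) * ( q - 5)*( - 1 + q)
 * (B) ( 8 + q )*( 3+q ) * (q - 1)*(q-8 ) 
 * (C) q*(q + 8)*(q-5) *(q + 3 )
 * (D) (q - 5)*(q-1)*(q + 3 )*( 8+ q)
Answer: D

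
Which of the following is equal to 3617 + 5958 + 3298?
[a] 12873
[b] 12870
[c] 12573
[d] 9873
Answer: a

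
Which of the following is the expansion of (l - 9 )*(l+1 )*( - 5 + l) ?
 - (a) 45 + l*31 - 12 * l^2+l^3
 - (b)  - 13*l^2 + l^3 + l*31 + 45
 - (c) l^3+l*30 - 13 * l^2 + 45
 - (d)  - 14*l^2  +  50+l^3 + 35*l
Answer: b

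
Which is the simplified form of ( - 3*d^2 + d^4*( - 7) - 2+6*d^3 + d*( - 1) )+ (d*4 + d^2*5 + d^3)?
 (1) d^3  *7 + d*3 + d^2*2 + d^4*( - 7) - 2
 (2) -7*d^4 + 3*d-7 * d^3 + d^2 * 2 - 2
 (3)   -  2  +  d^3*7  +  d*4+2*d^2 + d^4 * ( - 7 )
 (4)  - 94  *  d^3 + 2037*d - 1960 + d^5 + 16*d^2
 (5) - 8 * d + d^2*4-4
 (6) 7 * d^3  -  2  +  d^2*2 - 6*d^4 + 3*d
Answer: 1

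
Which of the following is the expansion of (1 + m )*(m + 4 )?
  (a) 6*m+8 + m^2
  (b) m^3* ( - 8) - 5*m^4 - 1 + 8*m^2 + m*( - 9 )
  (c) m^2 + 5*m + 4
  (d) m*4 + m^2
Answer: c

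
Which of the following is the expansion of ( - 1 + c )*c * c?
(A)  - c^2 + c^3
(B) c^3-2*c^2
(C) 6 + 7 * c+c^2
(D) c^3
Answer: A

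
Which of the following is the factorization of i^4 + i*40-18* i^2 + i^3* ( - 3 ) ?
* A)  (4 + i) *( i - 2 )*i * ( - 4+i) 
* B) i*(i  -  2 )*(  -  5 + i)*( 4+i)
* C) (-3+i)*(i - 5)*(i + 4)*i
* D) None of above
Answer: B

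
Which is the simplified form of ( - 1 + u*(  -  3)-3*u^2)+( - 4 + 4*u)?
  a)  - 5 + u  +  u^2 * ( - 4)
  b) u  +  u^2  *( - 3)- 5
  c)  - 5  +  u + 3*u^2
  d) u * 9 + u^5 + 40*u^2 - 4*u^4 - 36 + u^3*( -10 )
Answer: b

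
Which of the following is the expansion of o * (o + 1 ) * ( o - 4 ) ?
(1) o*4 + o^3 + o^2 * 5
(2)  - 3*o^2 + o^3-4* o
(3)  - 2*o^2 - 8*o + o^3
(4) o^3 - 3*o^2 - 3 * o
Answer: 2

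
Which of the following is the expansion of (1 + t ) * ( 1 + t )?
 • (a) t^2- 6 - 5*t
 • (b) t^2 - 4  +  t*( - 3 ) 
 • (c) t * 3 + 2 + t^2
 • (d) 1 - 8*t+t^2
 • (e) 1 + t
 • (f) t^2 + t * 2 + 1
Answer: f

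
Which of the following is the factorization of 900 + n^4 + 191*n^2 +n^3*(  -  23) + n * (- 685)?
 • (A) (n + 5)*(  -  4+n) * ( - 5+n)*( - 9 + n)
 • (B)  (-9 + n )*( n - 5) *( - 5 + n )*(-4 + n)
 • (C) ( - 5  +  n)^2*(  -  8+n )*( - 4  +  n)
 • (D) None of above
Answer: B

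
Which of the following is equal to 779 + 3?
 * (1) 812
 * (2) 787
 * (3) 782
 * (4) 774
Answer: 3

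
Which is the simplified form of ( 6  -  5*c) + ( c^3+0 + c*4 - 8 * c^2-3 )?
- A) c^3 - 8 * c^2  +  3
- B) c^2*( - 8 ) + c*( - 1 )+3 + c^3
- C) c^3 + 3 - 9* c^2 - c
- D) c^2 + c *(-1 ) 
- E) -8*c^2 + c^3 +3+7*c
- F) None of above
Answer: B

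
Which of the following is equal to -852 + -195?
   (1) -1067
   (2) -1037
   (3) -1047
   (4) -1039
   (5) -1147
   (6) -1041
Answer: 3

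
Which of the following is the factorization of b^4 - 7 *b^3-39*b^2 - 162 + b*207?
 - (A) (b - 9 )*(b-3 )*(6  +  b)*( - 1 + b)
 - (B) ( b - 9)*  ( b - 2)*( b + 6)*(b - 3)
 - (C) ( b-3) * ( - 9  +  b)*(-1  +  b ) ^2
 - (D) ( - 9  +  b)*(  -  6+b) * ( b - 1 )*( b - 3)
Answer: A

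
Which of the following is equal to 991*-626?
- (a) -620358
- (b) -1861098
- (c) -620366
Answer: c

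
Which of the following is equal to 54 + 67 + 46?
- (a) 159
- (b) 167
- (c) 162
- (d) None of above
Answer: b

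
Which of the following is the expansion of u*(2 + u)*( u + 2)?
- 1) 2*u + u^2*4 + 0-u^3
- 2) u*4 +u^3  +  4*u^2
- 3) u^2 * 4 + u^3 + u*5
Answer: 2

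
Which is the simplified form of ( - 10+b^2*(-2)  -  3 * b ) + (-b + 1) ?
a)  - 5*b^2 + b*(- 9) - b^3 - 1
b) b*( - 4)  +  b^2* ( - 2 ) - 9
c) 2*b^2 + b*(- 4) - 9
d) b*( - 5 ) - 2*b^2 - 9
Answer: b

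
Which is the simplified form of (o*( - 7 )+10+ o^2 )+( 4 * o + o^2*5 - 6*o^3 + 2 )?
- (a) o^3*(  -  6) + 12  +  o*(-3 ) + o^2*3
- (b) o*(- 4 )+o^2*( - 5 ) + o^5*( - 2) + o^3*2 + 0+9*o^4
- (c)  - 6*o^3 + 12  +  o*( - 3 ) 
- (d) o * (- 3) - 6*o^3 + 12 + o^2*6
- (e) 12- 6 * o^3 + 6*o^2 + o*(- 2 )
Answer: d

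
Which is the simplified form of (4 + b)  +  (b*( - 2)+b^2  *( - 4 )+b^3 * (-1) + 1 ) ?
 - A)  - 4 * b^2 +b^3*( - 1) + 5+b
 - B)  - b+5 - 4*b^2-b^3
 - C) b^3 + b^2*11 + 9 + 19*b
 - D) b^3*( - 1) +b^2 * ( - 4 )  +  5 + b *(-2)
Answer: B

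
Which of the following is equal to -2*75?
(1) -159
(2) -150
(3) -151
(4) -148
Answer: 2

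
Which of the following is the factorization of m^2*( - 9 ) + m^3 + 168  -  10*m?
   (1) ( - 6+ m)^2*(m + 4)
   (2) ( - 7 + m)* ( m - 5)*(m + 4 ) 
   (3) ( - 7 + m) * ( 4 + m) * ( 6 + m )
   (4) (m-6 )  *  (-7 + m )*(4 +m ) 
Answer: 4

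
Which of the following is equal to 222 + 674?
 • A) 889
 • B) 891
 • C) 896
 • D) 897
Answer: C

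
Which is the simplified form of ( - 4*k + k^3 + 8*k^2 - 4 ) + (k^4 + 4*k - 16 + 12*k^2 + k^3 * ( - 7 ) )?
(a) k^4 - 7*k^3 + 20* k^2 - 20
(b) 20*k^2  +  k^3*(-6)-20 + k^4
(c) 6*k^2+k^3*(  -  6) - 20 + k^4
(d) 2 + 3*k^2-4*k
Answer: b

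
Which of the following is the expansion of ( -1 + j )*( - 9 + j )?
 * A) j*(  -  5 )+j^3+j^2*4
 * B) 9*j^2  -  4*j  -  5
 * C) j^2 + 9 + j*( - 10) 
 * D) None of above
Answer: C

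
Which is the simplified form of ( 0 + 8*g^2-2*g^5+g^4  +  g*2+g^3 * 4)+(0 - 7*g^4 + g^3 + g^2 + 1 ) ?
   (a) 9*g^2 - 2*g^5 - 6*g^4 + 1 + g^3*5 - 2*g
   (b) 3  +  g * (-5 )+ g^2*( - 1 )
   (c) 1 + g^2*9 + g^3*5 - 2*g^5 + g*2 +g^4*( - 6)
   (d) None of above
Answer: c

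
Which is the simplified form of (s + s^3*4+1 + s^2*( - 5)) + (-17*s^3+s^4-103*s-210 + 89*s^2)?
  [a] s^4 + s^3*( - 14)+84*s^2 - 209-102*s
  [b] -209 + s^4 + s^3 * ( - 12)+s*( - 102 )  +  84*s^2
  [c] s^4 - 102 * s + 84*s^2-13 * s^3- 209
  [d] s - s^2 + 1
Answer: c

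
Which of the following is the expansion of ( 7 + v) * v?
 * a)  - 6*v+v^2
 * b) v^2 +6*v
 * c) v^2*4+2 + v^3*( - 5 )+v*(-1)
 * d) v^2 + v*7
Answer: d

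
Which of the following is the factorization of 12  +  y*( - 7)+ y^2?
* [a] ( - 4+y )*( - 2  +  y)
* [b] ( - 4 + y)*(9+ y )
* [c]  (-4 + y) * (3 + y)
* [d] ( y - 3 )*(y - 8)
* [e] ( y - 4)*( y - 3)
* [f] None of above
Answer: e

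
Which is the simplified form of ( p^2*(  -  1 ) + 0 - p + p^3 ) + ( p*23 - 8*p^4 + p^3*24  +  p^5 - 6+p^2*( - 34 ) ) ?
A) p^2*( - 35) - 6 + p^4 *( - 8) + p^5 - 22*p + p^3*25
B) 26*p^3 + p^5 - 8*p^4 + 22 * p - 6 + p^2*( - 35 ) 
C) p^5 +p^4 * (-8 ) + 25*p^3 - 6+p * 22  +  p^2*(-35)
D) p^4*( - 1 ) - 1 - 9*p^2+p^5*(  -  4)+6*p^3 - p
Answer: C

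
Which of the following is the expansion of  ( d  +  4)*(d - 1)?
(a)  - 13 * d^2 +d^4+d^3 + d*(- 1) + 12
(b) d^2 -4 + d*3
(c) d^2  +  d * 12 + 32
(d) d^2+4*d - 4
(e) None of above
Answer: b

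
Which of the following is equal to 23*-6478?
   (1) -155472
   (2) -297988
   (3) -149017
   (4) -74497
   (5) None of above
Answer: 5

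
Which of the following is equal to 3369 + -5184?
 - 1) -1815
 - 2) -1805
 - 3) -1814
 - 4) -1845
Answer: 1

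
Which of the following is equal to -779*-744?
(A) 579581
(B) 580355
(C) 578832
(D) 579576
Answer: D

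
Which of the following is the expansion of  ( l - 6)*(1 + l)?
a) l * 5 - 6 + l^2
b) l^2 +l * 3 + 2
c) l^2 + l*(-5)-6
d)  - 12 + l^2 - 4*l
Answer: c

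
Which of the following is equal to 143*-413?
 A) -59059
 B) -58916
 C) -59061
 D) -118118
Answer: A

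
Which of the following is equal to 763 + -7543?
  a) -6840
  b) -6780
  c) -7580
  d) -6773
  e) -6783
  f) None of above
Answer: b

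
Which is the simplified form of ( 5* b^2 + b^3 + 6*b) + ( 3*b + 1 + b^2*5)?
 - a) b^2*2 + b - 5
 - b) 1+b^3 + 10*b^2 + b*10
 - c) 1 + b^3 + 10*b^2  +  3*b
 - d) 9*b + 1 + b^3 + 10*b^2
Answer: d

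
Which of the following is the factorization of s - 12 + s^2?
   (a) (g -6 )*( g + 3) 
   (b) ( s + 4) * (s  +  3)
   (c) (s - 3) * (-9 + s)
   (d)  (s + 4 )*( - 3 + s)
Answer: d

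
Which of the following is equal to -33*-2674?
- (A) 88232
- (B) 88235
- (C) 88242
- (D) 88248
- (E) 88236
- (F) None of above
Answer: C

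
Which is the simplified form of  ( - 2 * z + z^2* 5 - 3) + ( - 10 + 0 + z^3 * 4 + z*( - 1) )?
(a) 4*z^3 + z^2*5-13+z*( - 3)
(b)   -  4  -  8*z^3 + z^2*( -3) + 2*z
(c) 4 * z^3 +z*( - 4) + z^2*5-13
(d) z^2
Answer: a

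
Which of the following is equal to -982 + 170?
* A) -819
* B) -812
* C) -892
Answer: B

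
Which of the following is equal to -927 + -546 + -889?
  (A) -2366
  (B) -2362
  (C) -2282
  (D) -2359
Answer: B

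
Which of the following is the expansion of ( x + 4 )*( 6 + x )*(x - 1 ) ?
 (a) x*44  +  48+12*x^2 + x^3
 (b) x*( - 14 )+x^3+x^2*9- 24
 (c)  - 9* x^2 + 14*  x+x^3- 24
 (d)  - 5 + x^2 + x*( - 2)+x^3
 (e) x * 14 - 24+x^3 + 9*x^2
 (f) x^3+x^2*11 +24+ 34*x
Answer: e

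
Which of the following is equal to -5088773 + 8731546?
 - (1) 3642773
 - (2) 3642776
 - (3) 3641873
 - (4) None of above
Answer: 1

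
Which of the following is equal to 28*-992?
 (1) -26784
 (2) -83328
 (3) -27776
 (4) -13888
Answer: 3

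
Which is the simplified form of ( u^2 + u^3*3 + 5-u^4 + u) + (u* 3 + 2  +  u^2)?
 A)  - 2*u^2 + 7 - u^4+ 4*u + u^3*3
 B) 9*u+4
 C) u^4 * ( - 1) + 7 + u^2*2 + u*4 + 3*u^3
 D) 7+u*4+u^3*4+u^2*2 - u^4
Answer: C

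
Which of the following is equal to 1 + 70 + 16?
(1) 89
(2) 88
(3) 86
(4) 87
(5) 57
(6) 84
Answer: 4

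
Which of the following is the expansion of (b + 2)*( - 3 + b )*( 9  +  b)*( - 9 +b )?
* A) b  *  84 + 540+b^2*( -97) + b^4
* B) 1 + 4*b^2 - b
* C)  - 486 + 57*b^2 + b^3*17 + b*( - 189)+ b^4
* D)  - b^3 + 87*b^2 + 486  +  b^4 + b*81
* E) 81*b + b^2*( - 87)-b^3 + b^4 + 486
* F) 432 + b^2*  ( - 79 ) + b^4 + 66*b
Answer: E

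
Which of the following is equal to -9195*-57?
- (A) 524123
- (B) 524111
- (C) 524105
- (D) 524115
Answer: D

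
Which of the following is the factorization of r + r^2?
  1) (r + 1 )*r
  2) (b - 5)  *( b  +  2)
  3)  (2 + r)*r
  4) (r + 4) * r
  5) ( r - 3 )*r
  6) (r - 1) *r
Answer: 1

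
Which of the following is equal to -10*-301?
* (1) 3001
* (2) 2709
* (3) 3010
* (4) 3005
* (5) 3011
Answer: 3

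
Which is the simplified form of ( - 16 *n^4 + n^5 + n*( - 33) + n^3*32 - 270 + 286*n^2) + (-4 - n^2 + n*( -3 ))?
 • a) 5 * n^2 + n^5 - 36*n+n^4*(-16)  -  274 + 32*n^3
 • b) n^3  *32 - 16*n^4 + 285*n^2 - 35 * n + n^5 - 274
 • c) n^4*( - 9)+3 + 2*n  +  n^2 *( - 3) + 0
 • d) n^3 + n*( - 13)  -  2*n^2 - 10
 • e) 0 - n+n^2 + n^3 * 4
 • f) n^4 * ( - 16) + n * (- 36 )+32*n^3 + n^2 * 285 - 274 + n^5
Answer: f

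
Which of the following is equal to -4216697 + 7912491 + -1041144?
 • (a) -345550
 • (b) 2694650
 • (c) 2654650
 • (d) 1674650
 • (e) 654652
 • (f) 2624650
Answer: c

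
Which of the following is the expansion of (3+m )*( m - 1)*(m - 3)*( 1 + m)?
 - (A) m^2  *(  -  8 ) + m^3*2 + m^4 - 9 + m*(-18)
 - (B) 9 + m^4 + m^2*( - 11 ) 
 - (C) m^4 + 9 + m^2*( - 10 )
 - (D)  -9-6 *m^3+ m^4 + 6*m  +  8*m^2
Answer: C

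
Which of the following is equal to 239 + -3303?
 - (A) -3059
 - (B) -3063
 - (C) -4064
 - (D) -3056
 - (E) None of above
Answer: E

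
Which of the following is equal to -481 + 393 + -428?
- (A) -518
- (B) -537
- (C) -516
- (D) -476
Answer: C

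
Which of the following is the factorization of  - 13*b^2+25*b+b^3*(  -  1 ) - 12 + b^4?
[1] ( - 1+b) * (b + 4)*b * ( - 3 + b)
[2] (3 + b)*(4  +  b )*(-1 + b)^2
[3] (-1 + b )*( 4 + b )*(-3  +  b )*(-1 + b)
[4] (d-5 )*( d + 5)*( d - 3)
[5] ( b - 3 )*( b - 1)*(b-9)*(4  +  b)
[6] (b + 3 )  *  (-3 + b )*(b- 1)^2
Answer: 3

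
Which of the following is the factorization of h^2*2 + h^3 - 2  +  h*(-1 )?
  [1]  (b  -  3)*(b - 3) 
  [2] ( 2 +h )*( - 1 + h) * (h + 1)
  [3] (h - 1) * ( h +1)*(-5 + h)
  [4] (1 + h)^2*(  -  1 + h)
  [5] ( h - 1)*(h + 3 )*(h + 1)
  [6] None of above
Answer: 2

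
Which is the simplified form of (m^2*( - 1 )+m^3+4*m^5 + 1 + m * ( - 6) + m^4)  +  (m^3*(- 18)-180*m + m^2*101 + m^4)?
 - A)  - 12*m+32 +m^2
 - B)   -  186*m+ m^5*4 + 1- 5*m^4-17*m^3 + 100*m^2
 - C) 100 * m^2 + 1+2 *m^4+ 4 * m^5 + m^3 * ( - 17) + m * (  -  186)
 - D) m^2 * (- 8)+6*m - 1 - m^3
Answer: C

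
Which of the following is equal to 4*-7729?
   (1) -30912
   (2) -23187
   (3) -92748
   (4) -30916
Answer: 4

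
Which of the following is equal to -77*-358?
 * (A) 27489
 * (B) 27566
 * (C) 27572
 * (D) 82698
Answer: B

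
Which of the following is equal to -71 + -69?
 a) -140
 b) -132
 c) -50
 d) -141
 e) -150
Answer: a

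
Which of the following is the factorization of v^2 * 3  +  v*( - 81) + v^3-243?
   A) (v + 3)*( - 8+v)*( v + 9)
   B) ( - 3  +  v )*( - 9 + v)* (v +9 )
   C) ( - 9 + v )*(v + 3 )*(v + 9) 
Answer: C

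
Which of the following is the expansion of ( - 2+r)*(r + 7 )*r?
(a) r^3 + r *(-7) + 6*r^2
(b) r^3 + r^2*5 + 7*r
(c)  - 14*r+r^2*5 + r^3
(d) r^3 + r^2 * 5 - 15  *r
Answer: c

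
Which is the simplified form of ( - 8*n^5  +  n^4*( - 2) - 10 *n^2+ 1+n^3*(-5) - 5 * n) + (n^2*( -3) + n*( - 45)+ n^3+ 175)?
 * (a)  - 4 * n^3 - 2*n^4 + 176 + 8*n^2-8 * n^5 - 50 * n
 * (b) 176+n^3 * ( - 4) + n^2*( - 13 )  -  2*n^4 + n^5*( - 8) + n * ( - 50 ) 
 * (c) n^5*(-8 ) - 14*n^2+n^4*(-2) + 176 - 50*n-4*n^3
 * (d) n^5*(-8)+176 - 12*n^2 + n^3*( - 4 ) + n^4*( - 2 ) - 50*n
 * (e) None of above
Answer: b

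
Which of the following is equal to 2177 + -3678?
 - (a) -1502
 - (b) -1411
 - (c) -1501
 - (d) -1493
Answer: c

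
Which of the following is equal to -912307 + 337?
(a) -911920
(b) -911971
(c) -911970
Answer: c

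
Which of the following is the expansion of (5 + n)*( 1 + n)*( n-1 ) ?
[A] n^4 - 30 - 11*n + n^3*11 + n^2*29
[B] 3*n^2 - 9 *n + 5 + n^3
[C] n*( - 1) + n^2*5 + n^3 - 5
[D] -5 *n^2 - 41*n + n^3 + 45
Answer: C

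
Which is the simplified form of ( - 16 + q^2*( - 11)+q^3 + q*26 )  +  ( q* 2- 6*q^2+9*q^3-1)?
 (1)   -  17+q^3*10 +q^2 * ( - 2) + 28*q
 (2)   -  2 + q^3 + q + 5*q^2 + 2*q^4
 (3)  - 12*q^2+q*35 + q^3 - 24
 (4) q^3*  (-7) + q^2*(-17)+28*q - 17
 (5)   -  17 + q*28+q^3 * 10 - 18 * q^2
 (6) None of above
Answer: 6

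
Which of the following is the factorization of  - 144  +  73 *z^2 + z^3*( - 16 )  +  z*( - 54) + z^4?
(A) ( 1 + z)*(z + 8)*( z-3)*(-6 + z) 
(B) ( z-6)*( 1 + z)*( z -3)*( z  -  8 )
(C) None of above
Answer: B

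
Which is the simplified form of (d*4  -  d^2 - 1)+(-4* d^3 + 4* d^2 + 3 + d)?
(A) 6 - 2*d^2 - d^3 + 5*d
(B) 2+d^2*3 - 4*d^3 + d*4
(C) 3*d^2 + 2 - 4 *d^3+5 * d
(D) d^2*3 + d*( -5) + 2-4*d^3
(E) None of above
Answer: C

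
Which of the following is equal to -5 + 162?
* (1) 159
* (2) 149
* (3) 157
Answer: 3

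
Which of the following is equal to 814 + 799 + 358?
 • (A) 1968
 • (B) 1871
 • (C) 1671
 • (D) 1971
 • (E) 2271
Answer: D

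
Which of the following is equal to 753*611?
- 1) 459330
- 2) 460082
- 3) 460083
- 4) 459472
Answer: 3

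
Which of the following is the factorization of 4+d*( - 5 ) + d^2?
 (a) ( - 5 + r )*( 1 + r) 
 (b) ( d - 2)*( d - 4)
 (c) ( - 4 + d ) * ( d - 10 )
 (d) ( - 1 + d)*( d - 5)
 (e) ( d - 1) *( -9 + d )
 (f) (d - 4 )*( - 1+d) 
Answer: f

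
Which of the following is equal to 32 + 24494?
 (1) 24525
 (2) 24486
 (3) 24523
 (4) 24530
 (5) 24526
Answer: 5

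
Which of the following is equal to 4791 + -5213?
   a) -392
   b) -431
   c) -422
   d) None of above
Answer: c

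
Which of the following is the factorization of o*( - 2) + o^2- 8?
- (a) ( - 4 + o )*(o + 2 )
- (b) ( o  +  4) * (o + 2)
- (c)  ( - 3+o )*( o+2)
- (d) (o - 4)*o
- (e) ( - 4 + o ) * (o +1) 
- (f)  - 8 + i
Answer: a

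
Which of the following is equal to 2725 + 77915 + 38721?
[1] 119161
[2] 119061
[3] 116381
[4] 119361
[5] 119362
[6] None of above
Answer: 4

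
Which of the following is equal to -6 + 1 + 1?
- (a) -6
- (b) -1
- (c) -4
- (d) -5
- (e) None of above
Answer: c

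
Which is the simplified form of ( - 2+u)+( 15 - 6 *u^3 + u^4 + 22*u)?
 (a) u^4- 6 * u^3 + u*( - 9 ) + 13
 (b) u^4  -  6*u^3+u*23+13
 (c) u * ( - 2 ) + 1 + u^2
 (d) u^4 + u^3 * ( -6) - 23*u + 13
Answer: b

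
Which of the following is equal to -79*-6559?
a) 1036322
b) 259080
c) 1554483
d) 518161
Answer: d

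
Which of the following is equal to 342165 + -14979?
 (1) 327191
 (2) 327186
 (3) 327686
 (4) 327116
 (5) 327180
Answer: 2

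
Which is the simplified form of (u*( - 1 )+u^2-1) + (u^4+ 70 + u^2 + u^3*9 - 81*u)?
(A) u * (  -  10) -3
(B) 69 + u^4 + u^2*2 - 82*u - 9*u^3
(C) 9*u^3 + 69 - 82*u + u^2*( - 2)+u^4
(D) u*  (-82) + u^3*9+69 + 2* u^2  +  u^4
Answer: D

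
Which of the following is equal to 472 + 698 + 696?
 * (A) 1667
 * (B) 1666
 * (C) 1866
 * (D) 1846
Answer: C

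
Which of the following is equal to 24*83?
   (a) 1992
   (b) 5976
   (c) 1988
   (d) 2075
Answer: a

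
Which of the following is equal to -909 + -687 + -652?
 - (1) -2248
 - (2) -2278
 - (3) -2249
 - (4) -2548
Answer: 1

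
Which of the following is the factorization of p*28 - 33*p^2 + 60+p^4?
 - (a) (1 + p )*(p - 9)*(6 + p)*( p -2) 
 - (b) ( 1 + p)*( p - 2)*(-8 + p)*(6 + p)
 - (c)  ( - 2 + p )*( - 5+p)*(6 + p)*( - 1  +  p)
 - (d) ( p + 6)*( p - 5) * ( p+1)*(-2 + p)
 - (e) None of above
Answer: d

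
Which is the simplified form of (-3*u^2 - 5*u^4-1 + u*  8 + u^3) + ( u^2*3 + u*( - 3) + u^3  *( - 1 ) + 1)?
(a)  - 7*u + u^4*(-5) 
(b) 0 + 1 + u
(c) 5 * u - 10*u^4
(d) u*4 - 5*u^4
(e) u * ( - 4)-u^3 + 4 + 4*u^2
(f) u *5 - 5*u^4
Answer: f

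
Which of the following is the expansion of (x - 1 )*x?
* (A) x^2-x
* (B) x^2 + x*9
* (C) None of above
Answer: A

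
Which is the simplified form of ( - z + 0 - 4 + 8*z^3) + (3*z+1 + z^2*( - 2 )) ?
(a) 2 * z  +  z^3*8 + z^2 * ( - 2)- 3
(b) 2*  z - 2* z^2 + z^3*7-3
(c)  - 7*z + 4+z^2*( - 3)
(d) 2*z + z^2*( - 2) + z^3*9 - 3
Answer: a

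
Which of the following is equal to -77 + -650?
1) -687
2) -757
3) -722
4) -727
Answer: 4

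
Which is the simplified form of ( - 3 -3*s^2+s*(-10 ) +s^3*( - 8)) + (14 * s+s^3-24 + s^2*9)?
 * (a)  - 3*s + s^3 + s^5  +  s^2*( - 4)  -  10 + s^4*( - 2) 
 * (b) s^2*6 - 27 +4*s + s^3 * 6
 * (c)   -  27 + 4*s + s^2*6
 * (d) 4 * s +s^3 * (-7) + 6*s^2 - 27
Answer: d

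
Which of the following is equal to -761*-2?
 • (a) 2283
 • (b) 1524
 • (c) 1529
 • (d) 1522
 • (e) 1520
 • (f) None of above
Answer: d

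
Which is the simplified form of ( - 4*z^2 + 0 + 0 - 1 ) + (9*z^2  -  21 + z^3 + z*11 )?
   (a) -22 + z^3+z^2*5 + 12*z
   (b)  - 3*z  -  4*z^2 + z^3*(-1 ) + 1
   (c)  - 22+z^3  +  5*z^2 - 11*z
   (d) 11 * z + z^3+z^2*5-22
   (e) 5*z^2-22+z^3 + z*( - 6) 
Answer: d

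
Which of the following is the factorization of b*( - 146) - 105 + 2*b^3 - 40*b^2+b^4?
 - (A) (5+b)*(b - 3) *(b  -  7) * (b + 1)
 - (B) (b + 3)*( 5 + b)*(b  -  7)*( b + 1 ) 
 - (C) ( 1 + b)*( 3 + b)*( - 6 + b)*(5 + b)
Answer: B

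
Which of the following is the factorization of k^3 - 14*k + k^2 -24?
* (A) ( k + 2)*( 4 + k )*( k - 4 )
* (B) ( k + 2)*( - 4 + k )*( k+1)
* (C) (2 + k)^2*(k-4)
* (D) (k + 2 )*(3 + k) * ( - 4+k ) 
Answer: D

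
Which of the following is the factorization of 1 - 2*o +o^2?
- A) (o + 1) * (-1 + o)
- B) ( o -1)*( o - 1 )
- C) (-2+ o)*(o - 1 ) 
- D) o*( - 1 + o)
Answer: B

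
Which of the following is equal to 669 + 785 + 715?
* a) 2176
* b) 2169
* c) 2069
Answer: b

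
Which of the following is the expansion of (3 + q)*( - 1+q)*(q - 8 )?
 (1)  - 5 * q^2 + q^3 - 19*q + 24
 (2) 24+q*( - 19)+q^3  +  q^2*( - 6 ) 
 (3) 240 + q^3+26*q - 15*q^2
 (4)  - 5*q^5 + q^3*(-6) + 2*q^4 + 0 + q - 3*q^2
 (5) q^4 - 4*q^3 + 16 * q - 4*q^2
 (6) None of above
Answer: 2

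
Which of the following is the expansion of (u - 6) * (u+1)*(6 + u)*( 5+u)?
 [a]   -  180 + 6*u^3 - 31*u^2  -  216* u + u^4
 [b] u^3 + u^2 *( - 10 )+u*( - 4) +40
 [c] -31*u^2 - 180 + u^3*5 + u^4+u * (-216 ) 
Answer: a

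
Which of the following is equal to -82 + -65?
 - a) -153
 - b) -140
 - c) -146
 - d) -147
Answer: d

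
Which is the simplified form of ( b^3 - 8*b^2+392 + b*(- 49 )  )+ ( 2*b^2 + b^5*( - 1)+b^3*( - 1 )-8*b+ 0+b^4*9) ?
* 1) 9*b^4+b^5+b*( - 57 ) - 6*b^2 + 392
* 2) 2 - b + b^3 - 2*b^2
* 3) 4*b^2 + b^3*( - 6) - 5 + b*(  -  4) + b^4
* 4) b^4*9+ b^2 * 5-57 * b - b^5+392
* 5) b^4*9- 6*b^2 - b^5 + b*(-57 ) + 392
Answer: 5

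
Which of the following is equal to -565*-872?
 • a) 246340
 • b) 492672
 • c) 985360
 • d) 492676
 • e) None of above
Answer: e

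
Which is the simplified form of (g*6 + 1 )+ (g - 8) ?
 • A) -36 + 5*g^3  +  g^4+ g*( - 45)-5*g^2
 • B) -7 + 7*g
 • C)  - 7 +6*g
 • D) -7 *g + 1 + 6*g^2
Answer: B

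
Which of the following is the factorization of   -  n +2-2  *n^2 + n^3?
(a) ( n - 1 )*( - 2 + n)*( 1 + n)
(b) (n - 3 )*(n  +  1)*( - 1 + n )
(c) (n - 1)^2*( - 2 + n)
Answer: a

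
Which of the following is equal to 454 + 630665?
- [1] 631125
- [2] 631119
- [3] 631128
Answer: 2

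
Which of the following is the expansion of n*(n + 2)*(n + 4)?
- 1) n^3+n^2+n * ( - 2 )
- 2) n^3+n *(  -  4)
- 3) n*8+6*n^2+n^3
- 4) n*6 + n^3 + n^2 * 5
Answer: 3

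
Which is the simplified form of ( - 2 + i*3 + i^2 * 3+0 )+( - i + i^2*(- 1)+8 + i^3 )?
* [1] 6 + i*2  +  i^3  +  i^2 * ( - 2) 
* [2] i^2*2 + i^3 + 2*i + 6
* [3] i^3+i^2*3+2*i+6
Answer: 2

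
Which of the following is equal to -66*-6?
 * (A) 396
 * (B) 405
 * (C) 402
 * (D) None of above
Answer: A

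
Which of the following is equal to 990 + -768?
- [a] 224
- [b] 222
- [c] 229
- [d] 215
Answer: b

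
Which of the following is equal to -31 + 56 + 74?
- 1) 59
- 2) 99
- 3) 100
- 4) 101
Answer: 2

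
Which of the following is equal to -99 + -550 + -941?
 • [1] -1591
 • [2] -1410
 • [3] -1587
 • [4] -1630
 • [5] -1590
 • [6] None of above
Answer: 5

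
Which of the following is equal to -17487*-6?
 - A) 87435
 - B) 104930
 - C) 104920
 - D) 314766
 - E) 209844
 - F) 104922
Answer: F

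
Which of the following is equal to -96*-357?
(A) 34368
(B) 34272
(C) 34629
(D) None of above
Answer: B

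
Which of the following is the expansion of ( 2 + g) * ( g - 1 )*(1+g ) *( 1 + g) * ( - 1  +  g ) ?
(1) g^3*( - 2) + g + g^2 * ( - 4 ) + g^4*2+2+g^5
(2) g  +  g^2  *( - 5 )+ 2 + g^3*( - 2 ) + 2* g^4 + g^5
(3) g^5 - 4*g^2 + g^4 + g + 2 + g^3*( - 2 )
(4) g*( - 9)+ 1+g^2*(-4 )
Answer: 1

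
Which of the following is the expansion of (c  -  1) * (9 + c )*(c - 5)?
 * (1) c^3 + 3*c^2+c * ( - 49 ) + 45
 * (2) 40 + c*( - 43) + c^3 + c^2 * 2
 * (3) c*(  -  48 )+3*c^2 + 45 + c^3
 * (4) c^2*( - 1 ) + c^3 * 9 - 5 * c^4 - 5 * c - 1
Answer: 1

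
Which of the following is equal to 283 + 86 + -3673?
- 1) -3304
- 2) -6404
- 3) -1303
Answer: 1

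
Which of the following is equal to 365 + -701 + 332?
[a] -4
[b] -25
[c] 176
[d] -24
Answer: a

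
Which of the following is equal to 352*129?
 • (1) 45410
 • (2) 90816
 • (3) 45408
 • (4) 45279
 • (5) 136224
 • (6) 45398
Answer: 3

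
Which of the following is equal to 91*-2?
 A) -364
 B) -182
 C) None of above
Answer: B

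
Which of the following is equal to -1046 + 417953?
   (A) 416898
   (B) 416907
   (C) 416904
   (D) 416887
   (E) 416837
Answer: B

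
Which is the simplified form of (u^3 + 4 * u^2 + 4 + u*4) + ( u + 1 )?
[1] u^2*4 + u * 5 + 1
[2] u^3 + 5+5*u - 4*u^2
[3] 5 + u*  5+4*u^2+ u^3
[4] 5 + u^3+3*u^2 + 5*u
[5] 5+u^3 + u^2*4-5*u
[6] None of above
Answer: 3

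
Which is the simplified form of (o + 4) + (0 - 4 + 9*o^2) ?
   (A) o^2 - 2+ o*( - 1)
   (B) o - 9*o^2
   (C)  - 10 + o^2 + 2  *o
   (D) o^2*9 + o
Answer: D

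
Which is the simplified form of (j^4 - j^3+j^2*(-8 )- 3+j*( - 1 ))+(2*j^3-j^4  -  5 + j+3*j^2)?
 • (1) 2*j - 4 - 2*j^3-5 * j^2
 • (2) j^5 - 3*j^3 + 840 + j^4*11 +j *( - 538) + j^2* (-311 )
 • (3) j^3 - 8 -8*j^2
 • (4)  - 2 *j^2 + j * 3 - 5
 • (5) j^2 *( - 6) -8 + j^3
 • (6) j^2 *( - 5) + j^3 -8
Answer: 6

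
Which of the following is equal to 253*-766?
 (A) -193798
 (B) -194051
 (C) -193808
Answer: A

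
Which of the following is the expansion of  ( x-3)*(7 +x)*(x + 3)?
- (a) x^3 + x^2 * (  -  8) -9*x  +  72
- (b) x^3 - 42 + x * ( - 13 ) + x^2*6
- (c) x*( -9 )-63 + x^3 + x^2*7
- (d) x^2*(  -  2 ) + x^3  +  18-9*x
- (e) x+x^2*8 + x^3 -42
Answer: c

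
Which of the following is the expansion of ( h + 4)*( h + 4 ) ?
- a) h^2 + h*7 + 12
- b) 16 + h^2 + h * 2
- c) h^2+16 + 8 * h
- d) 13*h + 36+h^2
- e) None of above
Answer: c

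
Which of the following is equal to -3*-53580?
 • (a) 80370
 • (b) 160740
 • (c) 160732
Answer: b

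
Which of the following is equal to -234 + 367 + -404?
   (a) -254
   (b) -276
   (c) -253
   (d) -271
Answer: d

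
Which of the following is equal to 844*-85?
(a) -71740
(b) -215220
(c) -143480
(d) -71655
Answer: a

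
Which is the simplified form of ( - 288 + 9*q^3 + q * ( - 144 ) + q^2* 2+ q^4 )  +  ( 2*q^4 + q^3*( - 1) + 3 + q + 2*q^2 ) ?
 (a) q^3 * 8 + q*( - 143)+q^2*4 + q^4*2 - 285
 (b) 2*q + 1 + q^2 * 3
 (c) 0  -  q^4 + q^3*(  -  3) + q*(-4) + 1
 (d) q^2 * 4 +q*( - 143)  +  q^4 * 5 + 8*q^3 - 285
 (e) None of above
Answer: e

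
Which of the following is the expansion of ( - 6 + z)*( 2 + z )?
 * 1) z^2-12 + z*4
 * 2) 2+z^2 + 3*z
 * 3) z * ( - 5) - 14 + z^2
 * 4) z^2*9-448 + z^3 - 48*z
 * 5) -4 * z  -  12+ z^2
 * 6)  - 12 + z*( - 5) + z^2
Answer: 5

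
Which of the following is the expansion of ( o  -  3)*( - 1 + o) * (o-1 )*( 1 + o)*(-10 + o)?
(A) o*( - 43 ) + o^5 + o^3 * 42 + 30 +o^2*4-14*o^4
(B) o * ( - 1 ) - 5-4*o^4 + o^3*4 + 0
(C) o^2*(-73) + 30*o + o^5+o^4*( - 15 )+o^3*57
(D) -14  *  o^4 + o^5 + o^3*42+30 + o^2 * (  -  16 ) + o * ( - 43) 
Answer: D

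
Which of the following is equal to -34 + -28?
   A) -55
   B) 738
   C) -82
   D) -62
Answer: D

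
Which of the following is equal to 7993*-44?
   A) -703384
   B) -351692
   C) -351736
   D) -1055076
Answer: B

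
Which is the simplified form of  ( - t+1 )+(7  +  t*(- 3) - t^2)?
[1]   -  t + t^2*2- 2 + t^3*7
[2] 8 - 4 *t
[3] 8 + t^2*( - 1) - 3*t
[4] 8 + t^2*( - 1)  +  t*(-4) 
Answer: 4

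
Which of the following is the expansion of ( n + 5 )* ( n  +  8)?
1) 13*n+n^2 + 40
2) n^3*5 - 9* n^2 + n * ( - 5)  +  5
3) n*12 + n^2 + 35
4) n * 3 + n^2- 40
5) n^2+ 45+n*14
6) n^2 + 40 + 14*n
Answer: 1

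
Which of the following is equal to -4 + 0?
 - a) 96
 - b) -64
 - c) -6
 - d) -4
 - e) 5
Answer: d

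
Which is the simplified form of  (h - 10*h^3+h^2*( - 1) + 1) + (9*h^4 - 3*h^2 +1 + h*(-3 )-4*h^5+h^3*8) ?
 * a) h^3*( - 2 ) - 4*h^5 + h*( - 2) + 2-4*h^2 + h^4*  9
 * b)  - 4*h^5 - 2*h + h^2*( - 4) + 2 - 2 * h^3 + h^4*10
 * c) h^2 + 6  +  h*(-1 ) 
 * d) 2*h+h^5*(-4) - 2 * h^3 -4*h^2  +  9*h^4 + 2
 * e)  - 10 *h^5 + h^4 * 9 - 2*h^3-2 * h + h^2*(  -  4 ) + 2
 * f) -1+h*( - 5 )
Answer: a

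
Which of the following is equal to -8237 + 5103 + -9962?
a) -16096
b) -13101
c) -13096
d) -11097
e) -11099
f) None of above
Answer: c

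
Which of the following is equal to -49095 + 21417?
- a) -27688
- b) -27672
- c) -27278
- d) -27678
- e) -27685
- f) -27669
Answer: d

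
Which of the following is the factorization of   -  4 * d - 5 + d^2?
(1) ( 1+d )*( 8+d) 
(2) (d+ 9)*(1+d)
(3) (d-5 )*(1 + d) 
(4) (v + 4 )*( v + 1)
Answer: 3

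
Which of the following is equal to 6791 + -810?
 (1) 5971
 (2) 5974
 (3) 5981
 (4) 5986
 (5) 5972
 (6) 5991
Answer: 3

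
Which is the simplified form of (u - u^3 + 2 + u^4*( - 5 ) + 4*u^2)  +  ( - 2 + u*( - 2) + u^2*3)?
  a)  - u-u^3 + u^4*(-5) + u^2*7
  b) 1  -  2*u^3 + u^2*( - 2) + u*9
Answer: a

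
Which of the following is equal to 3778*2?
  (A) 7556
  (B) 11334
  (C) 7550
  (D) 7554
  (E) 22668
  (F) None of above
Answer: A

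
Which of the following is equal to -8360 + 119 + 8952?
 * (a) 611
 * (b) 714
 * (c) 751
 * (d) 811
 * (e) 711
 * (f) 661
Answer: e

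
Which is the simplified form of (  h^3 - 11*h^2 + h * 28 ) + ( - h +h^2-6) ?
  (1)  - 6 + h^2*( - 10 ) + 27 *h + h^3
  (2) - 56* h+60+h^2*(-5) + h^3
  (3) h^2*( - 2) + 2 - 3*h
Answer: 1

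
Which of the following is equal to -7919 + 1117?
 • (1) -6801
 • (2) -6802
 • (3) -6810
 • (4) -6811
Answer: 2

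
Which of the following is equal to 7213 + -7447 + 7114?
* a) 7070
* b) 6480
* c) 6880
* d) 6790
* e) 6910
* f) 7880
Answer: c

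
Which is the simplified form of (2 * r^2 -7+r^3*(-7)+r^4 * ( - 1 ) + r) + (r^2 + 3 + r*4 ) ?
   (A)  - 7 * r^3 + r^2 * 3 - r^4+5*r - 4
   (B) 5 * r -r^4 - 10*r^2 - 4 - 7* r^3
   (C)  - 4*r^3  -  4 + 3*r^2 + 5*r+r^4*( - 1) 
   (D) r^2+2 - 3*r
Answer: A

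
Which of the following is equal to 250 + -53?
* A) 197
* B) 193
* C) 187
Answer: A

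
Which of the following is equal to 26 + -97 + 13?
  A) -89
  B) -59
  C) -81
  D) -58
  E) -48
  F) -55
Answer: D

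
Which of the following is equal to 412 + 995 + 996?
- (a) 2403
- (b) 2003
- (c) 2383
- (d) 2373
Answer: a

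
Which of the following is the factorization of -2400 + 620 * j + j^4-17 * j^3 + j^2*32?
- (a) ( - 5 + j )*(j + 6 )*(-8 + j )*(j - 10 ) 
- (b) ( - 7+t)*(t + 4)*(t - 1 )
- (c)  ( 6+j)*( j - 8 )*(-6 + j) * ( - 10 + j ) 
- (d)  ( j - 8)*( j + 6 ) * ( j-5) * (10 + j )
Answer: a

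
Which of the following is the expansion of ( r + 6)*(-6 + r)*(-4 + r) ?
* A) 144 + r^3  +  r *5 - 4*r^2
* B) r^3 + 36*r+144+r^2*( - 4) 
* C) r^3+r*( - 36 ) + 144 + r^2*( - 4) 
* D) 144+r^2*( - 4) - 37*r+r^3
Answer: C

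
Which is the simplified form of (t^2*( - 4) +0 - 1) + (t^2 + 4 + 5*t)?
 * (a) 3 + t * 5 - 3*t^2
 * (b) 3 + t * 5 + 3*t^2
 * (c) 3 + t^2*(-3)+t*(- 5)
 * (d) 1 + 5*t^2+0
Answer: a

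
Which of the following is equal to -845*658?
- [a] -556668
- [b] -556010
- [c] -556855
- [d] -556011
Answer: b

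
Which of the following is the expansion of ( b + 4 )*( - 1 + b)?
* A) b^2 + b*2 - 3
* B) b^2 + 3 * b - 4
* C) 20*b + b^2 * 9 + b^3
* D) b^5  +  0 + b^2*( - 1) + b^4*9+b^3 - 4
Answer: B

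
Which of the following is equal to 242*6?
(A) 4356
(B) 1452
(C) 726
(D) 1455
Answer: B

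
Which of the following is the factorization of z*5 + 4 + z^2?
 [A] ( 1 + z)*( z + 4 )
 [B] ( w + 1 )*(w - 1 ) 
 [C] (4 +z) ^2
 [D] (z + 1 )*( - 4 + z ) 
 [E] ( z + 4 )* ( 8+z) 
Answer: A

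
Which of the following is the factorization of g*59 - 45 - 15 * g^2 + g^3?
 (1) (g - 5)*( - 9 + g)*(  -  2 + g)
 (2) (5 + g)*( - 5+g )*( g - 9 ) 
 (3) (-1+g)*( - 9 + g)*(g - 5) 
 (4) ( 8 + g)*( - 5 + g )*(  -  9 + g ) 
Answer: 3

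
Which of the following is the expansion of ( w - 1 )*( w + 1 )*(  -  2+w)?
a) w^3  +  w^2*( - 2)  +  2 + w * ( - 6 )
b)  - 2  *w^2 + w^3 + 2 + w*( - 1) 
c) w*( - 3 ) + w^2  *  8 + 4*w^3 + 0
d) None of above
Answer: b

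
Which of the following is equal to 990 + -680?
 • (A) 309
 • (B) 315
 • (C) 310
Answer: C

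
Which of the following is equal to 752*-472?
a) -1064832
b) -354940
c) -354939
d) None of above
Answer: d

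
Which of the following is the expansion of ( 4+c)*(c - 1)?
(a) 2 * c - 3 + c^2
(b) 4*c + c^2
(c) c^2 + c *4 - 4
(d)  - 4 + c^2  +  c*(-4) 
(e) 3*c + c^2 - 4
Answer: e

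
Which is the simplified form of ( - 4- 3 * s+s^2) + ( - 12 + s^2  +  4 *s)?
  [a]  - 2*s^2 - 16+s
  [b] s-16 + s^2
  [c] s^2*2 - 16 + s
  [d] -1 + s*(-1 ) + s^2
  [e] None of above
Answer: c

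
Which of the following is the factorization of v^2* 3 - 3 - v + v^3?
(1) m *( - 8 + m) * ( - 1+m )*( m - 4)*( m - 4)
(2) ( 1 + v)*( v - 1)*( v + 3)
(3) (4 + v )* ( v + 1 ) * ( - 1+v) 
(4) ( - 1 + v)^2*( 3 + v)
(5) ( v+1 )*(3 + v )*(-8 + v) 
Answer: 2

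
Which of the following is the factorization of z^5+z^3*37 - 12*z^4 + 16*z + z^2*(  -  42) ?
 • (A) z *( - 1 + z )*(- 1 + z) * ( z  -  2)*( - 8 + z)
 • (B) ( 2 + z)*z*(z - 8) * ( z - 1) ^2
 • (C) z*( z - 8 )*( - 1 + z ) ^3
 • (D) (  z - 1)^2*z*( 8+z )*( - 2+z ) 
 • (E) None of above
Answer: A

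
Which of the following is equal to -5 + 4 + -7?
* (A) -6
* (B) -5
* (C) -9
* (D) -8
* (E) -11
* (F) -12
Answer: D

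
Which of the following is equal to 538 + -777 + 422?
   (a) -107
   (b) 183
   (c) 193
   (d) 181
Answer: b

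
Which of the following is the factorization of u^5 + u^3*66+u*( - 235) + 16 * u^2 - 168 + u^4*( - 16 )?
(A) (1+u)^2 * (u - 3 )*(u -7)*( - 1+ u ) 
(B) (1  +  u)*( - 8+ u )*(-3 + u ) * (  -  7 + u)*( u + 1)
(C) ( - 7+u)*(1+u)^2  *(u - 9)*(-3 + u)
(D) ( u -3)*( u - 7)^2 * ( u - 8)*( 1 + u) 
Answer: B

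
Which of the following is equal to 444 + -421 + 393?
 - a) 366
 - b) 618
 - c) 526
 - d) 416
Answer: d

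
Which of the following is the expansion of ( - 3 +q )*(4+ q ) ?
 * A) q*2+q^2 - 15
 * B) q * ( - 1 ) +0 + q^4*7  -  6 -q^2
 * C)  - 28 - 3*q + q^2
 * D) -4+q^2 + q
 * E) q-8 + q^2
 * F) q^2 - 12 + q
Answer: F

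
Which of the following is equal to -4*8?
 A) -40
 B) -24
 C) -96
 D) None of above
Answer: D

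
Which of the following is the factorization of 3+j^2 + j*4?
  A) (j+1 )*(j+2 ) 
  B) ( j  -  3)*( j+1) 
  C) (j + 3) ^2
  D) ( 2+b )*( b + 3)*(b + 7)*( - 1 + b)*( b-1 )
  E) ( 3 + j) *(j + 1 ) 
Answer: E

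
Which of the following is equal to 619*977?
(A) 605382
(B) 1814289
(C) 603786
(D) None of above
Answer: D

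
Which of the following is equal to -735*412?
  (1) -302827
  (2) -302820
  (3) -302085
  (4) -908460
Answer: 2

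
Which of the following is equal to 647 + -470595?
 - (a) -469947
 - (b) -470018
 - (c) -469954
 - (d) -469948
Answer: d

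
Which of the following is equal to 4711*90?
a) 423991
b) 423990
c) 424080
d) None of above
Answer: b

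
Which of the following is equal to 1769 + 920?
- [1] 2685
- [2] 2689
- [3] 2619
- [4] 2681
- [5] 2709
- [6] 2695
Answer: 2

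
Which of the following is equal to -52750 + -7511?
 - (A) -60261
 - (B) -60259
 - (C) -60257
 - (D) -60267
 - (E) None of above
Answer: A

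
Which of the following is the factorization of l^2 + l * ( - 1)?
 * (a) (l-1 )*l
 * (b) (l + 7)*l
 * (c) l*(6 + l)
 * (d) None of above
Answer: a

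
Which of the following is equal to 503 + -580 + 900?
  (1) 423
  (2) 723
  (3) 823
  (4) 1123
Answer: 3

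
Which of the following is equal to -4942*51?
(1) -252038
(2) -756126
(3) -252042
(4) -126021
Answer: 3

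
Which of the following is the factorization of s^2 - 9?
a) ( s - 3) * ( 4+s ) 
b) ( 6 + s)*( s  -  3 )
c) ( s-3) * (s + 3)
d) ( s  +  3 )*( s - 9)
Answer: c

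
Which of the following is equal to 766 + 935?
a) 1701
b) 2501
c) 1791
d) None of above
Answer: a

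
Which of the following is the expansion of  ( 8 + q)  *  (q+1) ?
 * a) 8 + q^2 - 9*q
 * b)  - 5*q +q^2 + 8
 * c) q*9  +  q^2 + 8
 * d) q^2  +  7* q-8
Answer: c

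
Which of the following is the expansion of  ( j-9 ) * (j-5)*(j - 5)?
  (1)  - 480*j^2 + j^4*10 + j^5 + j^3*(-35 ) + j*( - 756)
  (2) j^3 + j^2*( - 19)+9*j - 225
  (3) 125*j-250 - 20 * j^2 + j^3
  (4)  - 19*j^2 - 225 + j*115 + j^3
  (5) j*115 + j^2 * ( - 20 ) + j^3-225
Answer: 4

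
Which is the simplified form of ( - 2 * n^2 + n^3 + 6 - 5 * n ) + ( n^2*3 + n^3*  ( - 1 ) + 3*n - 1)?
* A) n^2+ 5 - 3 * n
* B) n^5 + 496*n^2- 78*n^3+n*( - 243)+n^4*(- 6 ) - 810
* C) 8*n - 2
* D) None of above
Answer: D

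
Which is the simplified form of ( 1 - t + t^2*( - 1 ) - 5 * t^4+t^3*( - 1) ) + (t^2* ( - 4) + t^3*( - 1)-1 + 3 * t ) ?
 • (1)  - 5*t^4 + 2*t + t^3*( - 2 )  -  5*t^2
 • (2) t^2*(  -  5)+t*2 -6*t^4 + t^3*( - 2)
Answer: 1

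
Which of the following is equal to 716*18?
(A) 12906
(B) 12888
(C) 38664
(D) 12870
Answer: B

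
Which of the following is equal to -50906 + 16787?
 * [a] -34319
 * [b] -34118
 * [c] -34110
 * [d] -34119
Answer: d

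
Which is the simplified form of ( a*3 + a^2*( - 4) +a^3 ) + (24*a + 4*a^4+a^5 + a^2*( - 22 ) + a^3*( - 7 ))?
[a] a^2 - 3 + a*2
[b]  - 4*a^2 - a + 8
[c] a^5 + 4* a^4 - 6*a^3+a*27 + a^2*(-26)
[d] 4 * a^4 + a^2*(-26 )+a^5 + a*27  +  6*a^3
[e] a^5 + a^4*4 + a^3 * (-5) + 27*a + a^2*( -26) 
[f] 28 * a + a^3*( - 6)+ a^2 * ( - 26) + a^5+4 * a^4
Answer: c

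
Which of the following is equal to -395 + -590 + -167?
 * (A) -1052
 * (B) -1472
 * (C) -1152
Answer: C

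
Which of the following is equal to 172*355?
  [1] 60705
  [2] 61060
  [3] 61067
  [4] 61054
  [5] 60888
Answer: 2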